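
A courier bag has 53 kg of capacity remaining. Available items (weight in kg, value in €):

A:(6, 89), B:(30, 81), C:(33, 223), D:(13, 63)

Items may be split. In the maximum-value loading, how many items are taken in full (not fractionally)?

Greedy by value/weight ratio, highest first.
Order: A (89/6=14.83) > C (223/33=6.76) > D (63/13=4.85) > B (81/30=2.70)
Fill: take A (6 @ 89) → take C (33 @ 223) → take D (13 @ 63) → take 1/30 of B → 2.70; 53/53 used.
3 item(s) taken whole; one partial (take 1/30 of B).

3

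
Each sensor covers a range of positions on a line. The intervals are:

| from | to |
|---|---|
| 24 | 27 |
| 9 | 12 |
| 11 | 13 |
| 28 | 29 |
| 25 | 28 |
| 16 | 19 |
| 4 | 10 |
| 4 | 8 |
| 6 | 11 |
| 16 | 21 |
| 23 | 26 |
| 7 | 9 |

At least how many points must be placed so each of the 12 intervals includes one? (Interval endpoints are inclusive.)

Sorted: [4,8] [7,9] [4,10] [6,11] [9,12] [11,13] [16,19] [16,21] [23,26] [24,27] [25,28] [28,29]
{[4,8],[7,9],[4,10],[6,11]} hit by 8; {[9,12],[11,13]} hit by 12; {[16,19],[16,21]} hit by 19; {[23,26],[24,27],[25,28]} hit by 26; {[28,29]} hit by 29.
Points: 8, 12, 19, 26, 29 (5 total).

5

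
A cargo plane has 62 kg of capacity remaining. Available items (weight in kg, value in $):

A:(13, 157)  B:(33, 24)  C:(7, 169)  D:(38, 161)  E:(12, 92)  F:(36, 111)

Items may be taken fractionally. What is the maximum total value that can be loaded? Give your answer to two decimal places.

Sort by value per unit weight and fill in that order.
Order: C (169/7=24.14) > A (157/13=12.08) > E (92/12=7.67) > D (161/38=4.24) > F (111/36=3.08) > B (24/33=0.73)
Fill: take C (7 @ 169) → take A (13 @ 157) → take E (12 @ 92) → take 30/38 of D → 127.11; 62/62 used.
Total value = 545.11

545.11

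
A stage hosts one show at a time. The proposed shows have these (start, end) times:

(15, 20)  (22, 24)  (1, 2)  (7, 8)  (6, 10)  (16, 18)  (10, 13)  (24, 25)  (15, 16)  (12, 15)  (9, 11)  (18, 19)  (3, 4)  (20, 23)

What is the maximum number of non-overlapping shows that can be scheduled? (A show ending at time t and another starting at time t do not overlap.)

Sort by end time and greedily take each interval whose start is ≥ the last chosen end.
By end time: (1,2), (3,4), (7,8), (6,10), (9,11), (10,13), (12,15), (15,16), (16,18), (18,19), (15,20), (20,23), (22,24), (24,25).
Pick (1,2); next start ≥ 2 → (3,4); next start ≥ 4 → (7,8); next start ≥ 8 → (9,11); next start ≥ 11 → (12,15); next start ≥ 15 → (15,16); next start ≥ 16 → (16,18); next start ≥ 18 → (18,19); next start ≥ 19 → (20,23); next start ≥ 23 → (24,25).
Selected 10 shows.

10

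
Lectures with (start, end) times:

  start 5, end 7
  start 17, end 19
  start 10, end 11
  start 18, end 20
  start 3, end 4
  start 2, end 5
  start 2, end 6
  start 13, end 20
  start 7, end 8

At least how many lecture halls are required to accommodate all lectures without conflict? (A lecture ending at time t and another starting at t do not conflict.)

3

Events (time:±→running): 2:+→1 2:+→2 3:+→3 … peak 3.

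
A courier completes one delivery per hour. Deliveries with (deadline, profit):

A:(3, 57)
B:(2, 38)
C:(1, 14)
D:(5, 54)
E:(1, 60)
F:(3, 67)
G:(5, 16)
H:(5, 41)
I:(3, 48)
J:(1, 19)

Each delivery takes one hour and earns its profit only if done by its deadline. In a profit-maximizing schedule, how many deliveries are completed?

Sort by profit descending; place each in the latest free slot ≤ its deadline.
Profit order: F=67 E=60 A=57 D=54 I=48 H=41 B=38 J=19 G=16 C=14
Assign: F→slot 3, E→slot 1, A→slot 2, D→slot 5, I skipped, H→slot 4, B skipped, J skipped, G skipped, C skipped.
Slots: [1:E] [2:A] [3:F] [4:H] [5:D]
5 of 10 scheduled.

5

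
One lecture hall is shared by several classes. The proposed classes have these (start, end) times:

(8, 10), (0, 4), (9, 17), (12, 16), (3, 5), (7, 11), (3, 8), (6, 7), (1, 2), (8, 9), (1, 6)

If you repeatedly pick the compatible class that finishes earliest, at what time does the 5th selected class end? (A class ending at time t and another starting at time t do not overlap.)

Order by finish time; keep every interval that doesn't clash with the previous kept one.
By end time: (1,2), (0,4), (3,5), (1,6), (6,7), (3,8), (8,9), (8,10), (7,11), (12,16), (9,17).
Pick (1,2); next start ≥ 2 → (3,5); next start ≥ 5 → (6,7); next start ≥ 7 → (8,9); next start ≥ 9 → (12,16).
Selected: (1,2) (3,5) (6,7) (8,9) (12,16)

16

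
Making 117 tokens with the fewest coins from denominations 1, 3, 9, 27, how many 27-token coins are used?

4

117 = 4×27 + 1×9
Count of 27: 4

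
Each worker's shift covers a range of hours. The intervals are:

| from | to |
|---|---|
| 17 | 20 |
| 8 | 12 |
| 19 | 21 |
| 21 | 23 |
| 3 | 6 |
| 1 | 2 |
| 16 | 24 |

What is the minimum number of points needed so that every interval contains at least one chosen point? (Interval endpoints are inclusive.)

Process intervals by earliest right end; each time one isn't hit yet, stab at its right endpoint.
By right end: [1,2]  [3,6]  [8,12]  [17,20]  [19,21]  [21,23]  [16,24]
[1,2] uncovered → point at 2; [3,6] uncovered → point at 6; [8,12] uncovered → point at 12; [17,20] uncovered → point at 20; [21,23] uncovered → point at 23.
Points: 2, 6, 12, 20, 23 (5 total).

5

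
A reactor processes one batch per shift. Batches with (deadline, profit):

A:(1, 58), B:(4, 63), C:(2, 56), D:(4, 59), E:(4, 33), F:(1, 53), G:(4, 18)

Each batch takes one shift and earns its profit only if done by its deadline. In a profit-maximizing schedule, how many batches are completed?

4

Take jobs in profit order; each goes to the latest open slot no later than its deadline.
By profit: B(d4,63), D(d4,59), A(d1,58), C(d2,56), F(d1,53), E(d4,33), G(d4,18)
B→slot 4; D→slot 3; A→slot 1; C→slot 2; F skipped; E skipped; G skipped.
4 of 7 scheduled.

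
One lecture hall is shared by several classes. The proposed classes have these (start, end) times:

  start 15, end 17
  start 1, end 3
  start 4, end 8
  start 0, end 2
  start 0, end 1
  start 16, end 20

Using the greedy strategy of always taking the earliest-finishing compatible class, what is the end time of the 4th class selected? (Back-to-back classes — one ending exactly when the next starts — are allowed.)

17

Order by finish time; keep every interval that doesn't clash with the previous kept one.
By end time: (0,1), (0,2), (1,3), (4,8), (15,17), (16,20).
Pick (0,1); next start ≥ 1 → (1,3); next start ≥ 3 → (4,8); next start ≥ 8 → (15,17).
Selected: (0,1) (1,3) (4,8) (15,17)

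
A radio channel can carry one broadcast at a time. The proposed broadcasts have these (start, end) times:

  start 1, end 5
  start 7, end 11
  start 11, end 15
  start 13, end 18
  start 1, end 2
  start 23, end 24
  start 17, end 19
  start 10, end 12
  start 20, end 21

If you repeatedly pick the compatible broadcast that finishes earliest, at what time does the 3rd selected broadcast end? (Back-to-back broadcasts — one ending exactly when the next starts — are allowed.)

15

Greedy by earliest finish: after sorting by end time, pick each interval compatible with the last pick.
Sorted by end: (1,2)  (1,5)  (7,11)  (10,12)  (11,15)  (13,18)  (17,19)  (20,21)  (23,24)
take (1,2); skip (1,5); take (7,11); take (11,15); take (17,19); take (20,21); take (23,24).
Selected: (1,2) (7,11) (11,15) (17,19) (20,21) (23,24)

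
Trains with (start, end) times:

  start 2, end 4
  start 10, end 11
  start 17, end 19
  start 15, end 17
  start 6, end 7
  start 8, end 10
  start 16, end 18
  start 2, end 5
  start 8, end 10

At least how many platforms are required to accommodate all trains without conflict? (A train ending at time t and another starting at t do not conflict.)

Count concurrent intervals with a sweep; the peak is the room count.
starts: [2, 2, 6, 8, 8, 10, 15, 16, 17]
ends:   [4, 5, 7, 10, 10, 11, 17, 18, 19]
s2→1 s2→2  — peak 2.

2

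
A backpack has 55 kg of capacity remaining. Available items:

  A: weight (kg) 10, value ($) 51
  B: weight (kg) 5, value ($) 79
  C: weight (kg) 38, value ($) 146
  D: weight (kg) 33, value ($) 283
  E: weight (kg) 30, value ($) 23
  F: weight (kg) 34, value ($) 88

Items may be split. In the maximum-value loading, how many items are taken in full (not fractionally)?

3

Greedy by value/weight ratio, highest first.
Order: B (79/5=15.80) > D (283/33=8.58) > A (51/10=5.10) > C (146/38=3.84) > F (88/34=2.59) > E (23/30=0.77)
Fill: take B (5 @ 79) → take D (33 @ 283) → take A (10 @ 51) → take 7/38 of C → 26.89; 55/55 used.
3 item(s) taken whole; one partial (take 7/38 of C).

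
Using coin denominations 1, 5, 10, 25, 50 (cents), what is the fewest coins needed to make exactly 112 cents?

Use the largest denomination that fits, subtract, and repeat.
112 − 2×50→12 − 1×10→2 − 2×1→0
Total coins = 2 + 1 + 2 = 5

5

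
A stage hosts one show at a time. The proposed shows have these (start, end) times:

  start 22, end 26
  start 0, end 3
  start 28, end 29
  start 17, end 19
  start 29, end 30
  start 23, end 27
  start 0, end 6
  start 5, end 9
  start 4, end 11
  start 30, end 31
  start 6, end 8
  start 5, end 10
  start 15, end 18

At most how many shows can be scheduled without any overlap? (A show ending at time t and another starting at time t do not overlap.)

Sorted by end: (0,3)  (0,6)  (6,8)  (5,9)  (5,10)  (4,11)  (15,18)  (17,19)  (22,26)  (23,27)  (28,29)  (29,30)  (30,31)
take (0,3); take (6,8); take (15,18); skip (17,19); take (22,26); skip (23,27); take (28,29); take (29,30); take (30,31).
Selected 7 shows.

7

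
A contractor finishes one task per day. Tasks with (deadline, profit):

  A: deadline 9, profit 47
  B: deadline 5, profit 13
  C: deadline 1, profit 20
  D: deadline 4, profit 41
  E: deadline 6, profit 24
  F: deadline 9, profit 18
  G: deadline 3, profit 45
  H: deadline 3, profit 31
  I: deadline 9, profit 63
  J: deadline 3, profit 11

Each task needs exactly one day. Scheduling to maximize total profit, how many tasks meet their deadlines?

9

By profit: I(d9,63), A(d9,47), G(d3,45), D(d4,41), H(d3,31), E(d6,24), C(d1,20), F(d9,18), B(d5,13), J(d3,11)
I→slot 9; A→slot 8; G→slot 3; D→slot 4; H→slot 2; E→slot 6; C→slot 1; F→slot 7; B→slot 5; J skipped.
9 of 10 scheduled.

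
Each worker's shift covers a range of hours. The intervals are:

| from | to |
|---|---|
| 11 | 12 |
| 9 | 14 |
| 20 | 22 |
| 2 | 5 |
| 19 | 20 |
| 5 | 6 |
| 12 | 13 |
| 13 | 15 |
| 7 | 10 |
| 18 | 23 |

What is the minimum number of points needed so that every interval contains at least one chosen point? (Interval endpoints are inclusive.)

By right end: [2,5]  [5,6]  [7,10]  [11,12]  [12,13]  [9,14]  [13,15]  [19,20]  [20,22]  [18,23]
[2,5] uncovered → point at 5; [7,10] uncovered → point at 10; [11,12] uncovered → point at 12; [13,15] uncovered → point at 15; [19,20] uncovered → point at 20.
Points: 5, 10, 12, 15, 20 (5 total).

5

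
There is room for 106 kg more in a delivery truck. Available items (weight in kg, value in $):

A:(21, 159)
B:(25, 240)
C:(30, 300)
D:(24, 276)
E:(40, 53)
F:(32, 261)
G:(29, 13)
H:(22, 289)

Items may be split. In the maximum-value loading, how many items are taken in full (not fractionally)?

Greedy by value/weight ratio, highest first.
Ratios (sorted): H 13.14, D 11.50, C 10.00, B 9.60, F 8.16, A 7.57, E 1.32, G 0.45
take H (22 @ 289); take D (24 @ 276); take C (30 @ 300); take B (25 @ 240); take 5/32 of F → 40.78. Capacity used 106/106.
4 item(s) taken whole; one partial (take 5/32 of F).

4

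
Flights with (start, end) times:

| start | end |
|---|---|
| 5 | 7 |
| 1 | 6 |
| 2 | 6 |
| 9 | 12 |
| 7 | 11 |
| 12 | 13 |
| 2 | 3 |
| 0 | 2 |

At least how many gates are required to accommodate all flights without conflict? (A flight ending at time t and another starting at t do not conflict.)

3

Count concurrent intervals with a sweep; the peak is the room count.
Events (time:±→running): 0:+→1 1:+→2 2:-→1 2:+→2 2:+→3 … peak 3.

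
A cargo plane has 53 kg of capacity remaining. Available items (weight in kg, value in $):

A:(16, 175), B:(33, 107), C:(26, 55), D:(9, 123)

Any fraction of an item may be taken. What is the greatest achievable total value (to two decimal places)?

Order: D (123/9=13.67) > A (175/16=10.94) > B (107/33=3.24) > C (55/26=2.12)
Fill: take D (9 @ 123) → take A (16 @ 175) → take 28/33 of B → 90.79; 53/53 used.
Total value = 388.79

388.79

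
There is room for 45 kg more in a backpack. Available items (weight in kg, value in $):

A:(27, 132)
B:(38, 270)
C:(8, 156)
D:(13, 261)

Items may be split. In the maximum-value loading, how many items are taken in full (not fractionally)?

Order: D (261/13=20.08) > C (156/8=19.50) > B (270/38=7.11) > A (132/27=4.89)
Fill: take D (13 @ 261) → take C (8 @ 156) → take 24/38 of B → 170.53; 45/45 used.
2 item(s) taken whole; one partial (take 24/38 of B).

2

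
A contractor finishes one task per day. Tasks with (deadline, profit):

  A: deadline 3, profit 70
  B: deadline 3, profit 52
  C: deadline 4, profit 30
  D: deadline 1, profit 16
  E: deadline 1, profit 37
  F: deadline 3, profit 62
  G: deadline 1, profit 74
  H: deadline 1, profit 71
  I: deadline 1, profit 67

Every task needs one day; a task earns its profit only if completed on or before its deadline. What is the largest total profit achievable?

By profit: G(d1,74), H(d1,71), A(d3,70), I(d1,67), F(d3,62), B(d3,52), E(d1,37), C(d4,30), D(d1,16)
G→slot 1; H skipped; A→slot 3; I skipped; F→slot 2; B skipped; E skipped; C→slot 4; D skipped.
Profit = 74 + 62 + 70 + 30 = 236

236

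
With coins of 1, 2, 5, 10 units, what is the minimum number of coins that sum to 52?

Use the largest denomination that fits, subtract, and repeat.
52 − 5×10→2 − 1×2→0
Total coins = 5 + 1 = 6

6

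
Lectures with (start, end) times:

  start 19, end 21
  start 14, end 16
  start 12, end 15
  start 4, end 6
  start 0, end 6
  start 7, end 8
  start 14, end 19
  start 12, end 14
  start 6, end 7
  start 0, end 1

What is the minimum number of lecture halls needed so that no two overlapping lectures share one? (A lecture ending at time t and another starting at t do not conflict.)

starts: [0, 0, 4, 6, 7, 12, 12, 14, 14, 19]
ends:   [1, 6, 6, 7, 8, 14, 15, 16, 19, 21]
s0→1 s0→2 e1→1 s4→2 e6→1 e6→0 s6→1 e7→0 s7→1 e8→0 s12→1 s12→2 e14→1 s14→2 s14→3  — peak 3.

3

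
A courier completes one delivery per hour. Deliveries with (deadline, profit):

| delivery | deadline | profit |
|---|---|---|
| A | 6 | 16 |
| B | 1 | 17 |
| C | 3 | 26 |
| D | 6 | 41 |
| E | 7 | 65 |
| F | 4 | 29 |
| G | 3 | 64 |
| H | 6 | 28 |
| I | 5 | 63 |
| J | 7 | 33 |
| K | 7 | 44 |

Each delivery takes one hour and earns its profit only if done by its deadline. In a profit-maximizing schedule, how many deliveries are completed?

7

By profit: E(d7,65), G(d3,64), I(d5,63), K(d7,44), D(d6,41), J(d7,33), F(d4,29), H(d6,28), C(d3,26), B(d1,17), A(d6,16)
E→slot 7; G→slot 3; I→slot 5; K→slot 6; D→slot 4; J→slot 2; F→slot 1; H skipped; C skipped; B skipped; A skipped.
7 of 11 scheduled.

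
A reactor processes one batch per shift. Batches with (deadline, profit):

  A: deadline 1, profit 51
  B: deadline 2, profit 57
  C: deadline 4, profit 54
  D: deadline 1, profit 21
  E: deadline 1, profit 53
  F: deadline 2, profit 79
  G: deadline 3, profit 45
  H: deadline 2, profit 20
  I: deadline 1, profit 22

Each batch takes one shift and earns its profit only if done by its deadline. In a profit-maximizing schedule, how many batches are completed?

4

Profit order: F=79 B=57 C=54 E=53 A=51 G=45 I=22 D=21 H=20
Assign: F→slot 2, B→slot 1, C→slot 4, E skipped, A skipped, G→slot 3, I skipped, D skipped, H skipped.
Slots: [1:B] [2:F] [3:G] [4:C]
4 of 9 scheduled.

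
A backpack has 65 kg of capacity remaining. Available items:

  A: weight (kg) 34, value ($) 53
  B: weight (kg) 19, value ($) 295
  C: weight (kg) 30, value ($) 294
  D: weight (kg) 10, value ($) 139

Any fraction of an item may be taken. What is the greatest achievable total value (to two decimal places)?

737.35

Greedy by value/weight ratio, highest first.
Ratios (sorted): B 15.53, D 13.90, C 9.80, A 1.56
take B (19 @ 295); take D (10 @ 139); take C (30 @ 294); take 6/34 of A → 9.35. Capacity used 65/65.
Total value = 737.35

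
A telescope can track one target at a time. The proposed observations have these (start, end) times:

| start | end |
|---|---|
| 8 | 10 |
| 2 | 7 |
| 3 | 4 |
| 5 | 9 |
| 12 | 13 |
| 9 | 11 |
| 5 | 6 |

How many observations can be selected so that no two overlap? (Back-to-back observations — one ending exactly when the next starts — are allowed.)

By end time: (3,4), (5,6), (2,7), (5,9), (8,10), (9,11), (12,13).
Pick (3,4); next start ≥ 4 → (5,6); next start ≥ 6 → (8,10); next start ≥ 10 → (12,13).
Selected 4 observations.

4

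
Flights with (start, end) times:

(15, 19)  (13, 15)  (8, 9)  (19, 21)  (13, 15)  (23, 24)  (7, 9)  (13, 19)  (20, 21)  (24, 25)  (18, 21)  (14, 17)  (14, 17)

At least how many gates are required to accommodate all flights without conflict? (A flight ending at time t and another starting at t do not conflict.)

starts: [7, 8, 13, 13, 13, 14, 14, 15, 18, 19, 20, 23, 24]
ends:   [9, 9, 15, 15, 17, 17, 19, 19, 21, 21, 21, 24, 25]
s7→1 s8→2 e9→1 e9→0 s13→1 s13→2 s13→3 s14→4 s14→5  — peak 5.

5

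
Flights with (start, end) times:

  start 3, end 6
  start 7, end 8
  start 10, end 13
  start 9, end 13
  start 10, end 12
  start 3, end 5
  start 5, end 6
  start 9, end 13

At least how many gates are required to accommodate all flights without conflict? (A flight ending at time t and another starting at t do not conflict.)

Count concurrent intervals with a sweep; the peak is the room count.
Events (time:±→running): 3:+→1 3:+→2 5:-→1 5:+→2 6:-→1 6:-→0 7:+→1 8:-→0 9:+→1 9:+→2 10:+→3 10:+→4 … peak 4.

4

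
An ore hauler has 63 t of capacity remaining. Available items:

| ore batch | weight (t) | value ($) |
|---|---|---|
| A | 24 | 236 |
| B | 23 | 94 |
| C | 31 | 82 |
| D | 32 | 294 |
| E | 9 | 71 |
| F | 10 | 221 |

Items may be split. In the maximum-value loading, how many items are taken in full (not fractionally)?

Ratios (sorted): F 22.10, A 9.83, D 9.19, E 7.89, B 4.09, C 2.65
take F (10 @ 221); take A (24 @ 236); take 29/32 of D → 266.44. Capacity used 63/63.
2 item(s) taken whole; one partial (take 29/32 of D).

2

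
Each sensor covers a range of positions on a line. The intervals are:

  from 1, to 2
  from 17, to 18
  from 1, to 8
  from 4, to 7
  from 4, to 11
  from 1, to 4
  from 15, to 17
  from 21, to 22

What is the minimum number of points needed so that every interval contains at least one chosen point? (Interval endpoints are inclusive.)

Process intervals by earliest right end; each time one isn't hit yet, stab at its right endpoint.
Sorted: [1,2] [1,4] [4,7] [1,8] [4,11] [15,17] [17,18] [21,22]
{[1,2],[1,4]} hit by 2; {[4,7],[1,8],[4,11]} hit by 7; {[15,17],[17,18]} hit by 17; {[21,22]} hit by 22.
Points: 2, 7, 17, 22 (4 total).

4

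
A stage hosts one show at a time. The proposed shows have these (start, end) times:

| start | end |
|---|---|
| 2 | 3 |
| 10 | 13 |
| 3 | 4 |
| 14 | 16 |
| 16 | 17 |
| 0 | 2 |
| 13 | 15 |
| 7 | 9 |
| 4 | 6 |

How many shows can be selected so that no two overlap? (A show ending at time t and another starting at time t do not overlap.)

Greedy by earliest finish: after sorting by end time, pick each interval compatible with the last pick.
Sorted by end: (0,2)  (2,3)  (3,4)  (4,6)  (7,9)  (10,13)  (13,15)  (14,16)  (16,17)
take (0,2); take (2,3); take (3,4); take (4,6); take (7,9); take (10,13); take (13,15); skip (14,16); take (16,17).
Selected 8 shows.

8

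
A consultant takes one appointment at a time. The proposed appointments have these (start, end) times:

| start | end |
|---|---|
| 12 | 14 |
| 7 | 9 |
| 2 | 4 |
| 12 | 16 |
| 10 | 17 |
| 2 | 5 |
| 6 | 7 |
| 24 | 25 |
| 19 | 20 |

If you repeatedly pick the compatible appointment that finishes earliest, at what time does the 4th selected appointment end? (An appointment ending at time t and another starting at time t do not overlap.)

14

Greedy by earliest finish: after sorting by end time, pick each interval compatible with the last pick.
By end time: (2,4), (2,5), (6,7), (7,9), (12,14), (12,16), (10,17), (19,20), (24,25).
Pick (2,4); next start ≥ 4 → (6,7); next start ≥ 7 → (7,9); next start ≥ 9 → (12,14); next start ≥ 14 → (19,20); next start ≥ 20 → (24,25).
Selected: (2,4) (6,7) (7,9) (12,14) (19,20) (24,25)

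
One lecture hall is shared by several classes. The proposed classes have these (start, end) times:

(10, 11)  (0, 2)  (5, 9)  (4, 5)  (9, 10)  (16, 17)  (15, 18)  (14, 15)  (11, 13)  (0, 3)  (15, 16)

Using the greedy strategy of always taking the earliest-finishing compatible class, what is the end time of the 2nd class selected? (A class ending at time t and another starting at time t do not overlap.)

5

By end time: (0,2), (0,3), (4,5), (5,9), (9,10), (10,11), (11,13), (14,15), (15,16), (16,17), (15,18).
Pick (0,2); next start ≥ 2 → (4,5); next start ≥ 5 → (5,9); next start ≥ 9 → (9,10); next start ≥ 10 → (10,11); next start ≥ 11 → (11,13); next start ≥ 13 → (14,15); next start ≥ 15 → (15,16); next start ≥ 16 → (16,17).
Selected: (0,2) (4,5) (5,9) (9,10) (10,11) (11,13) (14,15) (15,16) (16,17)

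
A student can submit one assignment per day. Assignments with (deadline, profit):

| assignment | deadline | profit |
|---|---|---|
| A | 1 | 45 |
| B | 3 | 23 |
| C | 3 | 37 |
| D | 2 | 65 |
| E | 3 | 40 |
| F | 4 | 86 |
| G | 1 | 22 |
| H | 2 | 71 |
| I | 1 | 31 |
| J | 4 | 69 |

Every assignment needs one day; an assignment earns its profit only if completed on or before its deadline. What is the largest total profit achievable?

Take jobs in profit order; each goes to the latest open slot no later than its deadline.
Profit order: F=86 H=71 J=69 D=65 A=45 E=40 C=37 I=31 B=23 G=22
Assign: F→slot 4, H→slot 2, J→slot 3, D→slot 1, A skipped, E skipped, C skipped, I skipped, B skipped, G skipped.
Slots: [1:D] [2:H] [3:J] [4:F]
Profit = 65 + 71 + 69 + 86 = 291

291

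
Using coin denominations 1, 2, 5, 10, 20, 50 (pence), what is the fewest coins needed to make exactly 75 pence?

3

75 = 1×50 + 1×20 + 1×5
Total coins = 1 + 1 + 1 = 3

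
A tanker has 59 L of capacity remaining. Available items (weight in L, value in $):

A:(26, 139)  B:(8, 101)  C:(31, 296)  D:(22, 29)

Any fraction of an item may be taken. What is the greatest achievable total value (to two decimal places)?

503.92

Sort by value per unit weight and fill in that order.
Order: B (101/8=12.62) > C (296/31=9.55) > A (139/26=5.35) > D (29/22=1.32)
Fill: take B (8 @ 101) → take C (31 @ 296) → take 20/26 of A → 106.92; 59/59 used.
Total value = 503.92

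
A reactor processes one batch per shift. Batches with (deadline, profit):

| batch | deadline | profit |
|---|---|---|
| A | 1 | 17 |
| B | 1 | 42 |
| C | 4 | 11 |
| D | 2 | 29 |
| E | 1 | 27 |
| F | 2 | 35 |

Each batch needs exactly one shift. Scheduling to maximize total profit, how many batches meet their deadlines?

3

Profit order: B=42 F=35 D=29 E=27 A=17 C=11
Assign: B→slot 1, F→slot 2, D skipped, E skipped, A skipped, C→slot 4.
Slots: [1:B] [2:F] [4:C]
3 of 6 scheduled.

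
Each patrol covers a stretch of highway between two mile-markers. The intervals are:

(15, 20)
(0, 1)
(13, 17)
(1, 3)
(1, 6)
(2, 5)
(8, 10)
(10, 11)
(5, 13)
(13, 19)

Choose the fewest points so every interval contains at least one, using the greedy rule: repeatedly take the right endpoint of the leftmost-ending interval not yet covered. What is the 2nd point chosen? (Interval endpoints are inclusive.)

By right end: [0,1]  [1,3]  [2,5]  [1,6]  [8,10]  [10,11]  [5,13]  [13,17]  [13,19]  [15,20]
[0,1] uncovered → point at 1; [2,5] uncovered → point at 5; [8,10] uncovered → point at 10; [13,17] uncovered → point at 17.
Points: 1, 5, 10, 17 (4 total).

5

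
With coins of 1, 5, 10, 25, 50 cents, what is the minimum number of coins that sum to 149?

149 − 2×50→49 − 1×25→24 − 2×10→4 − 4×1→0
Total coins = 2 + 1 + 2 + 4 = 9

9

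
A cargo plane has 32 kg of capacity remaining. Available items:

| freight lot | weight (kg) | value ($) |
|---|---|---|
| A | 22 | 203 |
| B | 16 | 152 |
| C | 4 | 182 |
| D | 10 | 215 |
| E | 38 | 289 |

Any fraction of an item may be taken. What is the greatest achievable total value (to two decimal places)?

Greedy by value/weight ratio, highest first.
Ratios (sorted): C 45.50, D 21.50, B 9.50, A 9.23, E 7.61
take C (4 @ 182); take D (10 @ 215); take B (16 @ 152); take 2/22 of A → 18.45. Capacity used 32/32.
Total value = 567.45

567.45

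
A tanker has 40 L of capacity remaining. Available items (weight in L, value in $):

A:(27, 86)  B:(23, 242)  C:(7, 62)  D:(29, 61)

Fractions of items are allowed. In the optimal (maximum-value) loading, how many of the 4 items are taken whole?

2

Sort by value per unit weight and fill in that order.
Ratios (sorted): B 10.52, C 8.86, A 3.19, D 2.10
take B (23 @ 242); take C (7 @ 62); take 10/27 of A → 31.85. Capacity used 40/40.
2 item(s) taken whole; one partial (take 10/27 of A).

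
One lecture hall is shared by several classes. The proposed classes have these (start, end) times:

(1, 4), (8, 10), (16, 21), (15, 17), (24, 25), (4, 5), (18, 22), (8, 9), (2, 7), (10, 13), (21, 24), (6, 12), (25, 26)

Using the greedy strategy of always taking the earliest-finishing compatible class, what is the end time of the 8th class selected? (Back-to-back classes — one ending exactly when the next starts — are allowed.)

26

Sorted by end: (1,4)  (4,5)  (2,7)  (8,9)  (8,10)  (6,12)  (10,13)  (15,17)  (16,21)  (18,22)  (21,24)  (24,25)  (25,26)
take (1,4); take (4,5); take (8,9); take (10,13); take (15,17); skip (16,21); take (18,22); skip (21,24); take (24,25); take (25,26).
Selected: (1,4) (4,5) (8,9) (10,13) (15,17) (18,22) (24,25) (25,26)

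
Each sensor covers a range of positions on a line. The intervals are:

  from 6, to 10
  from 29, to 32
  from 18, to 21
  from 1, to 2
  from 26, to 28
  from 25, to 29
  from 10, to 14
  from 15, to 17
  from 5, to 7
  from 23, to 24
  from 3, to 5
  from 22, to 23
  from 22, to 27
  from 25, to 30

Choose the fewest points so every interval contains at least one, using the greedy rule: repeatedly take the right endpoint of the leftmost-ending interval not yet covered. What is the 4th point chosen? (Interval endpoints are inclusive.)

Process intervals by earliest right end; each time one isn't hit yet, stab at its right endpoint.
Sorted: [1,2] [3,5] [5,7] [6,10] [10,14] [15,17] [18,21] [22,23] [23,24] [22,27] [26,28] [25,29] [25,30] [29,32]
{[1,2]} hit by 2; {[3,5],[5,7]} hit by 5; {[6,10],[10,14]} hit by 10; {[15,17]} hit by 17; {[18,21]} hit by 21; {[22,23],[23,24],[22,27]} hit by 23; {[26,28],[25,29],[25,30]} hit by 28; {[29,32]} hit by 32.
Points: 2, 5, 10, 17, 21, 23, 28, 32 (8 total).

17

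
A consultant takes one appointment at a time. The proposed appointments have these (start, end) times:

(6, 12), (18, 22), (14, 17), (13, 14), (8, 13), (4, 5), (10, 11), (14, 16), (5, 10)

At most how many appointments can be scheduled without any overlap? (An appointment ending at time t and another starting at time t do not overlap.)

6

Sort by end time and greedily take each interval whose start is ≥ the last chosen end.
By end time: (4,5), (5,10), (10,11), (6,12), (8,13), (13,14), (14,16), (14,17), (18,22).
Pick (4,5); next start ≥ 5 → (5,10); next start ≥ 10 → (10,11); next start ≥ 11 → (13,14); next start ≥ 14 → (14,16); next start ≥ 16 → (18,22).
Selected 6 appointments.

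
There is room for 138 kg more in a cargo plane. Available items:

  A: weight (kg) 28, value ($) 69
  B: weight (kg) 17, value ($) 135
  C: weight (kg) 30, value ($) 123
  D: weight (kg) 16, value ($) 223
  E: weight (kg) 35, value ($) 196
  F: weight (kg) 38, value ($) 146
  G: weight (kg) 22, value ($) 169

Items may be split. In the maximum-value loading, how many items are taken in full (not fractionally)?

5

Sort by value per unit weight and fill in that order.
Ratios (sorted): D 13.94, B 7.94, G 7.68, E 5.60, C 4.10, F 3.84, A 2.46
take D (16 @ 223); take B (17 @ 135); take G (22 @ 169); take E (35 @ 196); take C (30 @ 123); take 18/38 of F → 69.16. Capacity used 138/138.
5 item(s) taken whole; one partial (take 18/38 of F).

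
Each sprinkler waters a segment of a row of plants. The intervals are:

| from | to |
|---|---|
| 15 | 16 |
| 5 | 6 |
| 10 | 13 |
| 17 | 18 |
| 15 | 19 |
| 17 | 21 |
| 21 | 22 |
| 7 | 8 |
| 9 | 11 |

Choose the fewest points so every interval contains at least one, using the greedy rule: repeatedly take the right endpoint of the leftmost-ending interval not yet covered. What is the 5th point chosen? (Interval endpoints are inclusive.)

Sorted: [5,6] [7,8] [9,11] [10,13] [15,16] [17,18] [15,19] [17,21] [21,22]
{[5,6]} hit by 6; {[7,8]} hit by 8; {[9,11],[10,13]} hit by 11; {[15,16]} hit by 16; {[17,18],[15,19],[17,21]} hit by 18; {[21,22]} hit by 22.
Points: 6, 8, 11, 16, 18, 22 (6 total).

18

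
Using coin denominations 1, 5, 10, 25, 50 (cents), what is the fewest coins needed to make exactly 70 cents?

3

Greedy: take as many of the largest coin as possible, then repeat with the remainder.
70 = 1×50 + 2×10
Total coins = 1 + 2 = 3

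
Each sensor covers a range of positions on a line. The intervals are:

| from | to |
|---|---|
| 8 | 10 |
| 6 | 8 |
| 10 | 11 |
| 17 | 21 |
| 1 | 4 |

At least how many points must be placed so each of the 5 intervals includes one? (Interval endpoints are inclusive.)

4

Sort by right endpoint; whenever an interval is uncovered, place a point at its right end.
By right end: [1,4]  [6,8]  [8,10]  [10,11]  [17,21]
[1,4] uncovered → point at 4; [6,8] uncovered → point at 8; [10,11] uncovered → point at 11; [17,21] uncovered → point at 21.
Points: 4, 8, 11, 21 (4 total).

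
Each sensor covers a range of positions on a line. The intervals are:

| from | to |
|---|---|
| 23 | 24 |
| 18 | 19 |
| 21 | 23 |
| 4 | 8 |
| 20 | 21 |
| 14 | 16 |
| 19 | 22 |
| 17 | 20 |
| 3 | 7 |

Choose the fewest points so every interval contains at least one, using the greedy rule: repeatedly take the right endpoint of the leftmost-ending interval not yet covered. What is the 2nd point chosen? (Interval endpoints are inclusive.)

Sort by right endpoint; whenever an interval is uncovered, place a point at its right end.
Sorted: [3,7] [4,8] [14,16] [18,19] [17,20] [20,21] [19,22] [21,23] [23,24]
{[3,7],[4,8]} hit by 7; {[14,16]} hit by 16; {[18,19],[17,20]} hit by 19; {[20,21],[19,22],[21,23]} hit by 21; {[23,24]} hit by 24.
Points: 7, 16, 19, 21, 24 (5 total).

16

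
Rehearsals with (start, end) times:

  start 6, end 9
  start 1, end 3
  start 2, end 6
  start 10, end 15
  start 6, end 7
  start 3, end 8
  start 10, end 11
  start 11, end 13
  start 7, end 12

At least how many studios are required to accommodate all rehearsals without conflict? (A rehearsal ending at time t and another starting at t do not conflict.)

3

Events (time:±→running): 1:+→1 2:+→2 3:-→1 3:+→2 6:-→1 6:+→2 6:+→3 … peak 3.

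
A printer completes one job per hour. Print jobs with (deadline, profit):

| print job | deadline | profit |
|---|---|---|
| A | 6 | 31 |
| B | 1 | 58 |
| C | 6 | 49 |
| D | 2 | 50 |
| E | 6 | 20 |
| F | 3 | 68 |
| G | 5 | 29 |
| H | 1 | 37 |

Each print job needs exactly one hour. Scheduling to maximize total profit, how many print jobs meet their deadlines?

Sort by profit descending; place each in the latest free slot ≤ its deadline.
Profit order: F=68 B=58 D=50 C=49 H=37 A=31 G=29 E=20
Assign: F→slot 3, B→slot 1, D→slot 2, C→slot 6, H skipped, A→slot 5, G→slot 4, E skipped.
Slots: [1:B] [2:D] [3:F] [4:G] [5:A] [6:C]
6 of 8 scheduled.

6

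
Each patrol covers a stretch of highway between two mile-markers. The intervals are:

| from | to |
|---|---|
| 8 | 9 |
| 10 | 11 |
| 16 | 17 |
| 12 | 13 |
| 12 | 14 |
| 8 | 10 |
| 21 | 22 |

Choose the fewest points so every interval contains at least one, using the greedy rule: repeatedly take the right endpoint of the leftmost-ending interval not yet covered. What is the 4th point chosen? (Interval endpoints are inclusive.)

17

Sort by right endpoint; whenever an interval is uncovered, place a point at its right end.
Sorted: [8,9] [8,10] [10,11] [12,13] [12,14] [16,17] [21,22]
{[8,9],[8,10]} hit by 9; {[10,11]} hit by 11; {[12,13],[12,14]} hit by 13; {[16,17]} hit by 17; {[21,22]} hit by 22.
Points: 9, 11, 13, 17, 22 (5 total).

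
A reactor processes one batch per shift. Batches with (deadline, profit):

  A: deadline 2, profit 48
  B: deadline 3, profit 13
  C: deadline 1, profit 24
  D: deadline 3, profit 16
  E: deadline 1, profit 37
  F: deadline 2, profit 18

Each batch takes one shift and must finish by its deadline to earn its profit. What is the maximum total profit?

101

Sort by profit descending; place each in the latest free slot ≤ its deadline.
Profit order: A=48 E=37 C=24 F=18 D=16 B=13
Assign: A→slot 2, E→slot 1, C skipped, F skipped, D→slot 3, B skipped.
Slots: [1:E] [2:A] [3:D]
Profit = 37 + 48 + 16 = 101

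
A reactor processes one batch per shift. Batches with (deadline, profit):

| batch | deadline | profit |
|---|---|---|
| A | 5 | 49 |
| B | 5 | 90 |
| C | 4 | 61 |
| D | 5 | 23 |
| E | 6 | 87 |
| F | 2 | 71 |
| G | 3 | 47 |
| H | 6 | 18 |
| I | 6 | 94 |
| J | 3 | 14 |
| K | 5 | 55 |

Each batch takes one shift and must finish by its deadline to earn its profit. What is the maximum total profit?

By profit: I(d6,94), B(d5,90), E(d6,87), F(d2,71), C(d4,61), K(d5,55), A(d5,49), G(d3,47), D(d5,23), H(d6,18), J(d3,14)
I→slot 6; B→slot 5; E→slot 4; F→slot 2; C→slot 3; K→slot 1; A skipped; G skipped; D skipped; H skipped; J skipped.
Profit = 55 + 71 + 61 + 87 + 90 + 94 = 458

458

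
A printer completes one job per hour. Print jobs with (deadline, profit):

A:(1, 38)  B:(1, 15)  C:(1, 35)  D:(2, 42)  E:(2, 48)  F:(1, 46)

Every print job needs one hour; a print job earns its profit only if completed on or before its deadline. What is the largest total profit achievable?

Take jobs in profit order; each goes to the latest open slot no later than its deadline.
By profit: E(d2,48), F(d1,46), D(d2,42), A(d1,38), C(d1,35), B(d1,15)
E→slot 2; F→slot 1; D skipped; A skipped; C skipped; B skipped.
Profit = 46 + 48 = 94

94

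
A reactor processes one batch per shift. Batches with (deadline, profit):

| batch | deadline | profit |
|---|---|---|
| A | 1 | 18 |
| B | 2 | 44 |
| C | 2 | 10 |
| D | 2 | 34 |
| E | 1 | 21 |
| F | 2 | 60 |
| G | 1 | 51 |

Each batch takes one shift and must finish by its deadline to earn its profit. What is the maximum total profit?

111

Profit order: F=60 G=51 B=44 D=34 E=21 A=18 C=10
Assign: F→slot 2, G→slot 1, B skipped, D skipped, E skipped, A skipped, C skipped.
Slots: [1:G] [2:F]
Profit = 51 + 60 = 111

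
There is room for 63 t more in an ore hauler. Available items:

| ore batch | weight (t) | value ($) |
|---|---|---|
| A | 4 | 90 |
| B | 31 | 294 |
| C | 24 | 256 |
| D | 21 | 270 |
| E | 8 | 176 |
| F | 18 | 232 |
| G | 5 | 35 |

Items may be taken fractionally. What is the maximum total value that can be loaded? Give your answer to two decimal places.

Order: A (90/4=22.50) > E (176/8=22.00) > F (232/18=12.89) > D (270/21=12.86) > C (256/24=10.67) > B (294/31=9.48) > G (35/5=7.00)
Fill: take A (4 @ 90) → take E (8 @ 176) → take F (18 @ 232) → take D (21 @ 270) → take 12/24 of C → 128.00; 63/63 used.
Total value = 896.00

896.00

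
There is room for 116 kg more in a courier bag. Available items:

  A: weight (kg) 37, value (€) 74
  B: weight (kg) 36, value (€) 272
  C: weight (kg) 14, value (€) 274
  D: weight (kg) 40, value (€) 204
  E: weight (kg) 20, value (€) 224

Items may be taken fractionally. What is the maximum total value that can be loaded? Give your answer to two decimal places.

Ratios (sorted): C 19.57, E 11.20, B 7.56, D 5.10, A 2.00
take C (14 @ 274); take E (20 @ 224); take B (36 @ 272); take D (40 @ 204); take 6/37 of A → 12.00. Capacity used 116/116.
Total value = 986.00

986.00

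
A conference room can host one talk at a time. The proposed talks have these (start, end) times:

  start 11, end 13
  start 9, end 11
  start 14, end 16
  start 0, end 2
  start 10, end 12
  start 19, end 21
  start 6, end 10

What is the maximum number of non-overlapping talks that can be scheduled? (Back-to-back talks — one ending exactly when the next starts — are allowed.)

5

Greedy by earliest finish: after sorting by end time, pick each interval compatible with the last pick.
Sorted by end: (0,2)  (6,10)  (9,11)  (10,12)  (11,13)  (14,16)  (19,21)
take (0,2); take (6,10); skip (9,11); take (10,12); take (14,16); take (19,21).
Selected 5 talks.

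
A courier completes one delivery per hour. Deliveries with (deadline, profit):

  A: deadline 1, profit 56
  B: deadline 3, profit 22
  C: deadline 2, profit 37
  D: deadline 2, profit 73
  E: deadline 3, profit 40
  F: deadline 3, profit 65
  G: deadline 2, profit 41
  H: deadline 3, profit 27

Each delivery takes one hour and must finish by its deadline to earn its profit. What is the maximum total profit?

Take jobs in profit order; each goes to the latest open slot no later than its deadline.
Profit order: D=73 F=65 A=56 G=41 E=40 C=37 H=27 B=22
Assign: D→slot 2, F→slot 3, A→slot 1, G skipped, E skipped, C skipped, H skipped, B skipped.
Slots: [1:A] [2:D] [3:F]
Profit = 56 + 73 + 65 = 194

194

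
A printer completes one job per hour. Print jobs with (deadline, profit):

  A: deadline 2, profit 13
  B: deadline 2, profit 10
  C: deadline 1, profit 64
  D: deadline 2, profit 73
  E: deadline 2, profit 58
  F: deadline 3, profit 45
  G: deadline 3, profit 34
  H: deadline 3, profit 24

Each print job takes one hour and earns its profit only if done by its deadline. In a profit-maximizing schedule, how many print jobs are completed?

3

By profit: D(d2,73), C(d1,64), E(d2,58), F(d3,45), G(d3,34), H(d3,24), A(d2,13), B(d2,10)
D→slot 2; C→slot 1; E skipped; F→slot 3; G skipped; H skipped; A skipped; B skipped.
3 of 8 scheduled.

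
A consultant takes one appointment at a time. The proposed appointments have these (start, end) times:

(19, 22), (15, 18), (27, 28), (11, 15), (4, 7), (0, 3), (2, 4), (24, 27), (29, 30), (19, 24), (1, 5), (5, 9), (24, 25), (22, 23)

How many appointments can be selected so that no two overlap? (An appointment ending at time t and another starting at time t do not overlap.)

Sorted by end: (0,3)  (2,4)  (1,5)  (4,7)  (5,9)  (11,15)  (15,18)  (19,22)  (22,23)  (19,24)  (24,25)  (24,27)  (27,28)  (29,30)
take (0,3); skip (2,4); skip (1,5); take (4,7); skip (5,9); take (11,15); take (15,18); take (19,22); take (22,23); take (24,25); skip (24,27); take (27,28); take (29,30).
Selected 9 appointments.

9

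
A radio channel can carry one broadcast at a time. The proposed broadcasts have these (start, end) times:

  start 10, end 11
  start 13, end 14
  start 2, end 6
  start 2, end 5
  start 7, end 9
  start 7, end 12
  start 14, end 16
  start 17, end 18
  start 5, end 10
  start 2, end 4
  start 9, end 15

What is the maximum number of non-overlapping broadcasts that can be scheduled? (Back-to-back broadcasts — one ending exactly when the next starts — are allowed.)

6

By end time: (2,4), (2,5), (2,6), (7,9), (5,10), (10,11), (7,12), (13,14), (9,15), (14,16), (17,18).
Pick (2,4); next start ≥ 4 → (7,9); next start ≥ 9 → (10,11); next start ≥ 11 → (13,14); next start ≥ 14 → (14,16); next start ≥ 16 → (17,18).
Selected 6 broadcasts.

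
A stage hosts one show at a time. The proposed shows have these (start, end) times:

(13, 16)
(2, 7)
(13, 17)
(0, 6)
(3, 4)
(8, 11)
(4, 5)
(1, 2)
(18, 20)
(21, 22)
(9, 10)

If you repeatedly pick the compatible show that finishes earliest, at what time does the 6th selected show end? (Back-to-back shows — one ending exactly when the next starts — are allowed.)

20

Sort by end time and greedily take each interval whose start is ≥ the last chosen end.
Sorted by end: (1,2)  (3,4)  (4,5)  (0,6)  (2,7)  (9,10)  (8,11)  (13,16)  (13,17)  (18,20)  (21,22)
take (1,2); take (3,4); take (4,5); take (9,10); take (13,16); take (18,20); take (21,22).
Selected: (1,2) (3,4) (4,5) (9,10) (13,16) (18,20) (21,22)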